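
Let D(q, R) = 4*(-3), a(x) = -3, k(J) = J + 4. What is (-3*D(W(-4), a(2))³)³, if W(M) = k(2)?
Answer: 139314069504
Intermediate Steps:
k(J) = 4 + J
W(M) = 6 (W(M) = 4 + 2 = 6)
D(q, R) = -12
(-3*D(W(-4), a(2))³)³ = (-3*(-12)³)³ = (-3*(-1728))³ = 5184³ = 139314069504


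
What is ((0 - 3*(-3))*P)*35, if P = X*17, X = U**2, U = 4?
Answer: 85680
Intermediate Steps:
X = 16 (X = 4**2 = 16)
P = 272 (P = 16*17 = 272)
((0 - 3*(-3))*P)*35 = ((0 - 3*(-3))*272)*35 = ((0 + 9)*272)*35 = (9*272)*35 = 2448*35 = 85680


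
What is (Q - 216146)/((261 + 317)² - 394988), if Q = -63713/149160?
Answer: 32240401073/9084440640 ≈ 3.5490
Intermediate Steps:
Q = -63713/149160 (Q = -63713*1/149160 = -63713/149160 ≈ -0.42715)
(Q - 216146)/((261 + 317)² - 394988) = (-63713/149160 - 216146)/((261 + 317)² - 394988) = -32240401073/(149160*(578² - 394988)) = -32240401073/(149160*(334084 - 394988)) = -32240401073/149160/(-60904) = -32240401073/149160*(-1/60904) = 32240401073/9084440640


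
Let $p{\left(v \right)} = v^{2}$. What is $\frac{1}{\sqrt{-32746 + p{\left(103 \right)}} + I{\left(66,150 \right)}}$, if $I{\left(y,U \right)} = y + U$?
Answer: $\frac{72}{22931} - \frac{i \sqrt{22137}}{68793} \approx 0.0031399 - 0.0021628 i$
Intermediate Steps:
$I{\left(y,U \right)} = U + y$
$\frac{1}{\sqrt{-32746 + p{\left(103 \right)}} + I{\left(66,150 \right)}} = \frac{1}{\sqrt{-32746 + 103^{2}} + \left(150 + 66\right)} = \frac{1}{\sqrt{-32746 + 10609} + 216} = \frac{1}{\sqrt{-22137} + 216} = \frac{1}{i \sqrt{22137} + 216} = \frac{1}{216 + i \sqrt{22137}}$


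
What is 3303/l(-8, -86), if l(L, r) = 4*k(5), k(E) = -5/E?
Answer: -3303/4 ≈ -825.75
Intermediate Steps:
l(L, r) = -4 (l(L, r) = 4*(-5/5) = 4*(-5*⅕) = 4*(-1) = -4)
3303/l(-8, -86) = 3303/(-4) = 3303*(-¼) = -3303/4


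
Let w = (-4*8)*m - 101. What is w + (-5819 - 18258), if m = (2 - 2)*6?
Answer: -24178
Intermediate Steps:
m = 0 (m = 0*6 = 0)
w = -101 (w = -4*8*0 - 101 = -32*0 - 101 = 0 - 101 = -101)
w + (-5819 - 18258) = -101 + (-5819 - 18258) = -101 - 24077 = -24178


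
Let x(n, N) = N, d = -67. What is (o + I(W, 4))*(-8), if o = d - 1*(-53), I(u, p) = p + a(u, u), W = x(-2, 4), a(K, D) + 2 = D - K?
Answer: 96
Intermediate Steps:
a(K, D) = -2 + D - K (a(K, D) = -2 + (D - K) = -2 + D - K)
W = 4
I(u, p) = -2 + p (I(u, p) = p + (-2 + u - u) = p - 2 = -2 + p)
o = -14 (o = -67 - 1*(-53) = -67 + 53 = -14)
(o + I(W, 4))*(-8) = (-14 + (-2 + 4))*(-8) = (-14 + 2)*(-8) = -12*(-8) = 96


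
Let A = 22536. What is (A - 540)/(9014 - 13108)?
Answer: -10998/2047 ≈ -5.3727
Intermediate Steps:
(A - 540)/(9014 - 13108) = (22536 - 540)/(9014 - 13108) = 21996/(-4094) = 21996*(-1/4094) = -10998/2047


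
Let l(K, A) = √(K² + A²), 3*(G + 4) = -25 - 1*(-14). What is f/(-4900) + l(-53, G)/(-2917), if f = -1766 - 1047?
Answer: 2813/4900 - √25810/8751 ≈ 0.55572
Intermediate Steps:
f = -2813
G = -23/3 (G = -4 + (-25 - 1*(-14))/3 = -4 + (-25 + 14)/3 = -4 + (⅓)*(-11) = -4 - 11/3 = -23/3 ≈ -7.6667)
l(K, A) = √(A² + K²)
f/(-4900) + l(-53, G)/(-2917) = -2813/(-4900) + √((-23/3)² + (-53)²)/(-2917) = -2813*(-1/4900) + √(529/9 + 2809)*(-1/2917) = 2813/4900 + √(25810/9)*(-1/2917) = 2813/4900 + (√25810/3)*(-1/2917) = 2813/4900 - √25810/8751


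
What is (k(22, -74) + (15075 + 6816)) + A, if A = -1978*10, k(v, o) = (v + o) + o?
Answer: 1985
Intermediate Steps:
k(v, o) = v + 2*o (k(v, o) = (o + v) + o = v + 2*o)
A = -19780
(k(22, -74) + (15075 + 6816)) + A = ((22 + 2*(-74)) + (15075 + 6816)) - 19780 = ((22 - 148) + 21891) - 19780 = (-126 + 21891) - 19780 = 21765 - 19780 = 1985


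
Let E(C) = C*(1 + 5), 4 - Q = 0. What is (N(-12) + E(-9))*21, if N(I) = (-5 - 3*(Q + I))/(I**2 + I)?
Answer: -49763/44 ≈ -1131.0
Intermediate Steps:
Q = 4 (Q = 4 - 1*0 = 4 + 0 = 4)
N(I) = (-17 - 3*I)/(I + I**2) (N(I) = (-5 - 3*(4 + I))/(I**2 + I) = (-5 + (-12 - 3*I))/(I + I**2) = (-17 - 3*I)/(I + I**2))
E(C) = 6*C (E(C) = C*6 = 6*C)
(N(-12) + E(-9))*21 = ((-17 - 3*(-12))/((-12)*(1 - 12)) + 6*(-9))*21 = (-1/12*(-17 + 36)/(-11) - 54)*21 = (-1/12*(-1/11)*19 - 54)*21 = (19/132 - 54)*21 = -7109/132*21 = -49763/44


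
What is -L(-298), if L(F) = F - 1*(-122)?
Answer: 176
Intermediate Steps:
L(F) = 122 + F (L(F) = F + 122 = 122 + F)
-L(-298) = -(122 - 298) = -1*(-176) = 176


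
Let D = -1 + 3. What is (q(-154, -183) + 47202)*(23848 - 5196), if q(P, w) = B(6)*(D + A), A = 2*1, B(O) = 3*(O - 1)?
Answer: 881530824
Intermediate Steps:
B(O) = -3 + 3*O (B(O) = 3*(-1 + O) = -3 + 3*O)
D = 2
A = 2
q(P, w) = 60 (q(P, w) = (-3 + 3*6)*(2 + 2) = (-3 + 18)*4 = 15*4 = 60)
(q(-154, -183) + 47202)*(23848 - 5196) = (60 + 47202)*(23848 - 5196) = 47262*18652 = 881530824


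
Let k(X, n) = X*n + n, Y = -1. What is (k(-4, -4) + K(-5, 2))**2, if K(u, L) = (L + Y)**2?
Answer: 169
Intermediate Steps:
k(X, n) = n + X*n
K(u, L) = (-1 + L)**2 (K(u, L) = (L - 1)**2 = (-1 + L)**2)
(k(-4, -4) + K(-5, 2))**2 = (-4*(1 - 4) + (-1 + 2)**2)**2 = (-4*(-3) + 1**2)**2 = (12 + 1)**2 = 13**2 = 169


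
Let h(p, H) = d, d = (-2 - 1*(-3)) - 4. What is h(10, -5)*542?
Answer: -1626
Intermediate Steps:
d = -3 (d = (-2 + 3) - 4 = 1 - 4 = -3)
h(p, H) = -3
h(10, -5)*542 = -3*542 = -1626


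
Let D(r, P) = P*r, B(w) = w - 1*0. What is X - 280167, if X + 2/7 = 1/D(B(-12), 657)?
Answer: -15461872171/55188 ≈ -2.8017e+5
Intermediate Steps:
B(w) = w (B(w) = w + 0 = w)
X = -15775/55188 (X = -2/7 + 1/(657*(-12)) = -2/7 + 1/(-7884) = -2/7 - 1/7884 = -15775/55188 ≈ -0.28584)
X - 280167 = -15775/55188 - 280167 = -15461872171/55188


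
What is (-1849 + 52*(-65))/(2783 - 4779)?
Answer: 5229/1996 ≈ 2.6197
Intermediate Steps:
(-1849 + 52*(-65))/(2783 - 4779) = (-1849 - 3380)/(-1996) = -5229*(-1/1996) = 5229/1996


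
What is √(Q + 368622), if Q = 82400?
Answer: √451022 ≈ 671.58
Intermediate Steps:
√(Q + 368622) = √(82400 + 368622) = √451022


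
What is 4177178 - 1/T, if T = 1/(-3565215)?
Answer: 7742393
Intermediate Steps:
T = -1/3565215 ≈ -2.8049e-7
4177178 - 1/T = 4177178 - 1/(-1/3565215) = 4177178 - 1*(-3565215) = 4177178 + 3565215 = 7742393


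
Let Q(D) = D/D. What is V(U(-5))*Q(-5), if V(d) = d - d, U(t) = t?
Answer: 0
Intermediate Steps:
Q(D) = 1
V(d) = 0
V(U(-5))*Q(-5) = 0*1 = 0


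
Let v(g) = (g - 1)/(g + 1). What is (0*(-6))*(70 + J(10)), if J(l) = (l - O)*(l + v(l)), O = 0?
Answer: 0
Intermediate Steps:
v(g) = (-1 + g)/(1 + g)
J(l) = l*(l + (-1 + l)/(1 + l)) (J(l) = (l - 1*0)*(l + (-1 + l)/(1 + l)) = (l + 0)*(l + (-1 + l)/(1 + l)) = l*(l + (-1 + l)/(1 + l)))
(0*(-6))*(70 + J(10)) = (0*(-6))*(70 + 10*(-1 + 10 + 10*(1 + 10))/(1 + 10)) = 0*(70 + 10*(-1 + 10 + 10*11)/11) = 0*(70 + 10*(1/11)*(-1 + 10 + 110)) = 0*(70 + 10*(1/11)*119) = 0*(70 + 1190/11) = 0*(1960/11) = 0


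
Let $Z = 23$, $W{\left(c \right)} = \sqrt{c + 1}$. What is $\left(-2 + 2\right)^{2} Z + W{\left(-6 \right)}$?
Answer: $i \sqrt{5} \approx 2.2361 i$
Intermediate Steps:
$W{\left(c \right)} = \sqrt{1 + c}$
$\left(-2 + 2\right)^{2} Z + W{\left(-6 \right)} = \left(-2 + 2\right)^{2} \cdot 23 + \sqrt{1 - 6} = 0^{2} \cdot 23 + \sqrt{-5} = 0 \cdot 23 + i \sqrt{5} = 0 + i \sqrt{5} = i \sqrt{5}$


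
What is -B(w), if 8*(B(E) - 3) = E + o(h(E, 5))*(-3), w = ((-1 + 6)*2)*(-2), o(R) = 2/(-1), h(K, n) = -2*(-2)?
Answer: -5/4 ≈ -1.2500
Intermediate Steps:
h(K, n) = 4
o(R) = -2 (o(R) = 2*(-1) = -2)
w = -20 (w = (5*2)*(-2) = 10*(-2) = -20)
B(E) = 15/4 + E/8 (B(E) = 3 + (E - 2*(-3))/8 = 3 + (E + 6)/8 = 3 + (6 + E)/8 = 3 + (¾ + E/8) = 15/4 + E/8)
-B(w) = -(15/4 + (⅛)*(-20)) = -(15/4 - 5/2) = -1*5/4 = -5/4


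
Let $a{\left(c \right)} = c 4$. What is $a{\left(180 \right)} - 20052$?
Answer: $-19332$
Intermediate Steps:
$a{\left(c \right)} = 4 c$
$a{\left(180 \right)} - 20052 = 4 \cdot 180 - 20052 = 720 - 20052 = -19332$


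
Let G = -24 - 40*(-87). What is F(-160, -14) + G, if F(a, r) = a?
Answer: 3296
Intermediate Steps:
G = 3456 (G = -24 + 3480 = 3456)
F(-160, -14) + G = -160 + 3456 = 3296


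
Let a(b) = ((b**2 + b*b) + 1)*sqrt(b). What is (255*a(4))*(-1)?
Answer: -16830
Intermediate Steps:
a(b) = sqrt(b)*(1 + 2*b**2) (a(b) = ((b**2 + b**2) + 1)*sqrt(b) = (2*b**2 + 1)*sqrt(b) = (1 + 2*b**2)*sqrt(b) = sqrt(b)*(1 + 2*b**2))
(255*a(4))*(-1) = (255*(sqrt(4)*(1 + 2*4**2)))*(-1) = (255*(2*(1 + 2*16)))*(-1) = (255*(2*(1 + 32)))*(-1) = (255*(2*33))*(-1) = (255*66)*(-1) = 16830*(-1) = -16830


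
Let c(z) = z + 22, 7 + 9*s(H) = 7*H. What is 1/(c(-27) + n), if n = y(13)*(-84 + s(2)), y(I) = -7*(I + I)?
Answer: 9/136273 ≈ 6.6044e-5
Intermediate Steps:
y(I) = -14*I
s(H) = -7/9 + 7*H/9 (s(H) = -7/9 + (7*H)/9 = -7/9 + 7*H/9)
c(z) = 22 + z
n = 136318/9 (n = (-14*13)*(-84 + (-7/9 + (7/9)*2)) = -182*(-84 + (-7/9 + 14/9)) = -182*(-84 + 7/9) = -182*(-749/9) = 136318/9 ≈ 15146.)
1/(c(-27) + n) = 1/((22 - 27) + 136318/9) = 1/(-5 + 136318/9) = 1/(136273/9) = 9/136273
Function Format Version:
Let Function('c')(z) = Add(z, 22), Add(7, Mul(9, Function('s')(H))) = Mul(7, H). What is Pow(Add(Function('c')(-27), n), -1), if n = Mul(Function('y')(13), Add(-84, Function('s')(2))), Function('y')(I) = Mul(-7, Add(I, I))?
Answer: Rational(9, 136273) ≈ 6.6044e-5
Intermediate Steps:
Function('y')(I) = Mul(-14, I) (Function('y')(I) = Mul(-7, Mul(2, I)) = Mul(-14, I))
Function('s')(H) = Add(Rational(-7, 9), Mul(Rational(7, 9), H)) (Function('s')(H) = Add(Rational(-7, 9), Mul(Rational(1, 9), Mul(7, H))) = Add(Rational(-7, 9), Mul(Rational(7, 9), H)))
Function('c')(z) = Add(22, z)
n = Rational(136318, 9) (n = Mul(Mul(-14, 13), Add(-84, Add(Rational(-7, 9), Mul(Rational(7, 9), 2)))) = Mul(-182, Add(-84, Add(Rational(-7, 9), Rational(14, 9)))) = Mul(-182, Add(-84, Rational(7, 9))) = Mul(-182, Rational(-749, 9)) = Rational(136318, 9) ≈ 15146.)
Pow(Add(Function('c')(-27), n), -1) = Pow(Add(Add(22, -27), Rational(136318, 9)), -1) = Pow(Add(-5, Rational(136318, 9)), -1) = Pow(Rational(136273, 9), -1) = Rational(9, 136273)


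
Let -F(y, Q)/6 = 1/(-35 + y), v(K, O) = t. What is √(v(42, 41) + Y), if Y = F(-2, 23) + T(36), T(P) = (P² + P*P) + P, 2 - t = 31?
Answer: √3558253/37 ≈ 50.982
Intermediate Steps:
t = -29 (t = 2 - 1*31 = 2 - 31 = -29)
v(K, O) = -29
T(P) = P + 2*P² (T(P) = (P² + P²) + P = 2*P² + P = P + 2*P²)
F(y, Q) = -6/(-35 + y)
Y = 97242/37 (Y = -6/(-35 - 2) + 36*(1 + 2*36) = -6/(-37) + 36*(1 + 72) = -6*(-1/37) + 36*73 = 6/37 + 2628 = 97242/37 ≈ 2628.2)
√(v(42, 41) + Y) = √(-29 + 97242/37) = √(96169/37) = √3558253/37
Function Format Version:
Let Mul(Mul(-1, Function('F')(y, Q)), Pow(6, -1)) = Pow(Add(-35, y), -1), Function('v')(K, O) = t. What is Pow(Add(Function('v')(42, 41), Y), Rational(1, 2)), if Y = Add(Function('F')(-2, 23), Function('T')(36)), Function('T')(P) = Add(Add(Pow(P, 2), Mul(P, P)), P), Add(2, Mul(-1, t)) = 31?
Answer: Mul(Rational(1, 37), Pow(3558253, Rational(1, 2))) ≈ 50.982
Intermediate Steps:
t = -29 (t = Add(2, Mul(-1, 31)) = Add(2, -31) = -29)
Function('v')(K, O) = -29
Function('T')(P) = Add(P, Mul(2, Pow(P, 2))) (Function('T')(P) = Add(Add(Pow(P, 2), Pow(P, 2)), P) = Add(Mul(2, Pow(P, 2)), P) = Add(P, Mul(2, Pow(P, 2))))
Function('F')(y, Q) = Mul(-6, Pow(Add(-35, y), -1))
Y = Rational(97242, 37) (Y = Add(Mul(-6, Pow(Add(-35, -2), -1)), Mul(36, Add(1, Mul(2, 36)))) = Add(Mul(-6, Pow(-37, -1)), Mul(36, Add(1, 72))) = Add(Mul(-6, Rational(-1, 37)), Mul(36, 73)) = Add(Rational(6, 37), 2628) = Rational(97242, 37) ≈ 2628.2)
Pow(Add(Function('v')(42, 41), Y), Rational(1, 2)) = Pow(Add(-29, Rational(97242, 37)), Rational(1, 2)) = Pow(Rational(96169, 37), Rational(1, 2)) = Mul(Rational(1, 37), Pow(3558253, Rational(1, 2)))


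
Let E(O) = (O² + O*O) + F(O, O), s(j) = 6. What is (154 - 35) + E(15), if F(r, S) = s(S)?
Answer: 575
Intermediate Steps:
F(r, S) = 6
E(O) = 6 + 2*O² (E(O) = (O² + O*O) + 6 = (O² + O²) + 6 = 2*O² + 6 = 6 + 2*O²)
(154 - 35) + E(15) = (154 - 35) + (6 + 2*15²) = 119 + (6 + 2*225) = 119 + (6 + 450) = 119 + 456 = 575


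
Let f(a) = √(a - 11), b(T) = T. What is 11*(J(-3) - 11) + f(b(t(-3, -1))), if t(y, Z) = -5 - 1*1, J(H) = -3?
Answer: -154 + I*√17 ≈ -154.0 + 4.1231*I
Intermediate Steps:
t(y, Z) = -6 (t(y, Z) = -5 - 1 = -6)
f(a) = √(-11 + a)
11*(J(-3) - 11) + f(b(t(-3, -1))) = 11*(-3 - 11) + √(-11 - 6) = 11*(-14) + √(-17) = -154 + I*√17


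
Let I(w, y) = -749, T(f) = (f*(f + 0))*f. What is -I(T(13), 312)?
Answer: 749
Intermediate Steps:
T(f) = f³ (T(f) = (f*f)*f = f²*f = f³)
-I(T(13), 312) = -1*(-749) = 749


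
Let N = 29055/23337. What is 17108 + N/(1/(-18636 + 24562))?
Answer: 190476442/7779 ≈ 24486.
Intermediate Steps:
N = 9685/7779 (N = 29055*(1/23337) = 9685/7779 ≈ 1.2450)
17108 + N/(1/(-18636 + 24562)) = 17108 + 9685/(7779*(1/(-18636 + 24562))) = 17108 + 9685/(7779*(1/5926)) = 17108 + (9685/7779)*5926 = 17108 + 57393310/7779 = 190476442/7779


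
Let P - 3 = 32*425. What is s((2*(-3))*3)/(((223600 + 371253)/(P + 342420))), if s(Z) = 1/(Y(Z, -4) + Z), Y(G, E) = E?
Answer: -356023/13086766 ≈ -0.027205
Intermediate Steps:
s(Z) = 1/(-4 + Z)
P = 13603 (P = 3 + 32*425 = 3 + 13600 = 13603)
s((2*(-3))*3)/(((223600 + 371253)/(P + 342420))) = 1/((-4 + (2*(-3))*3)*(((223600 + 371253)/(13603 + 342420)))) = 1/((-4 - 6*3)*((594853/356023))) = 1/((-4 - 18)*((594853*(1/356023)))) = 1/((-22)*(594853/356023)) = -1/22*356023/594853 = -356023/13086766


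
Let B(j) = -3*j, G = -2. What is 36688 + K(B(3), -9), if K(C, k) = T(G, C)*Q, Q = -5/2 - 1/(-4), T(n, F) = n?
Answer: 73385/2 ≈ 36693.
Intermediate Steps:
Q = -9/4 (Q = -5*½ - 1*(-¼) = -5/2 + ¼ = -9/4 ≈ -2.2500)
K(C, k) = 9/2 (K(C, k) = -2*(-9/4) = 9/2)
36688 + K(B(3), -9) = 36688 + 9/2 = 73385/2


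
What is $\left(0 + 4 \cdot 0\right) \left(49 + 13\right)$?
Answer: $0$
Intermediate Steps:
$\left(0 + 4 \cdot 0\right) \left(49 + 13\right) = \left(0 + 0\right) 62 = 0 \cdot 62 = 0$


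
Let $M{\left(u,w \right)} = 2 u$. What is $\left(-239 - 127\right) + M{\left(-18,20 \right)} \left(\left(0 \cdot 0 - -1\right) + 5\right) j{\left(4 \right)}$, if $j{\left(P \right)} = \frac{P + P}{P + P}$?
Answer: $-582$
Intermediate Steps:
$j{\left(P \right)} = 1$ ($j{\left(P \right)} = \frac{2 P}{2 P} = 2 P \frac{1}{2 P} = 1$)
$\left(-239 - 127\right) + M{\left(-18,20 \right)} \left(\left(0 \cdot 0 - -1\right) + 5\right) j{\left(4 \right)} = \left(-239 - 127\right) + 2 \left(-18\right) \left(\left(0 \cdot 0 - -1\right) + 5\right) 1 = \left(-239 - 127\right) - 36 \left(\left(0 + 1\right) + 5\right) 1 = -366 - 36 \left(1 + 5\right) 1 = -366 - 36 \cdot 6 \cdot 1 = -366 - 216 = -582$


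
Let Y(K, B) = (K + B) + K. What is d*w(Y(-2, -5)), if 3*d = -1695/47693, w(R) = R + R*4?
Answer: 25425/47693 ≈ 0.53310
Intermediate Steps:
Y(K, B) = B + 2*K (Y(K, B) = (B + K) + K = B + 2*K)
w(R) = 5*R (w(R) = R + 4*R = 5*R)
d = -565/47693 (d = (-1695/47693)/3 = (-1695*1/47693)/3 = (1/3)*(-1695/47693) = -565/47693 ≈ -0.011847)
d*w(Y(-2, -5)) = -2825*(-5 + 2*(-2))/47693 = -2825*(-5 - 4)/47693 = -2825*(-9)/47693 = -565/47693*(-45) = 25425/47693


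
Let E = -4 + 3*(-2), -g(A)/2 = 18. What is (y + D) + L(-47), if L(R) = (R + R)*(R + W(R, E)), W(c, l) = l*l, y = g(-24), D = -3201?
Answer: -8219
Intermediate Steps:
g(A) = -36 (g(A) = -2*18 = -36)
E = -10 (E = -4 - 6 = -10)
y = -36
W(c, l) = l**2
L(R) = 2*R*(100 + R) (L(R) = (R + R)*(R + (-10)**2) = (2*R)*(R + 100) = (2*R)*(100 + R) = 2*R*(100 + R))
(y + D) + L(-47) = (-36 - 3201) + 2*(-47)*(100 - 47) = -3237 + 2*(-47)*53 = -3237 - 4982 = -8219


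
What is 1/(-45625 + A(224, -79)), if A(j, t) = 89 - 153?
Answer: -1/45689 ≈ -2.1887e-5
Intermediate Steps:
A(j, t) = -64
1/(-45625 + A(224, -79)) = 1/(-45625 - 64) = 1/(-45689) = -1/45689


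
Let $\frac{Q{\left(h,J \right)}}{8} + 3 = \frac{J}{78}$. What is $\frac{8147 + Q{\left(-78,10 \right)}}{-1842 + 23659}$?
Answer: $\frac{316837}{850863} \approx 0.37237$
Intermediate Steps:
$Q{\left(h,J \right)} = -24 + \frac{4 J}{39}$ ($Q{\left(h,J \right)} = -24 + 8 \frac{J}{78} = -24 + \frac{4 J}{39}$)
$\frac{8147 + Q{\left(-78,10 \right)}}{-1842 + 23659} = \frac{8147 + \left(-24 + \frac{4}{39} \cdot 10\right)}{-1842 + 23659} = \frac{8147 + \left(-24 + \frac{40}{39}\right)}{21817} = \left(8147 - \frac{896}{39}\right) \frac{1}{21817} = \frac{316837}{39} \cdot \frac{1}{21817} = \frac{316837}{850863}$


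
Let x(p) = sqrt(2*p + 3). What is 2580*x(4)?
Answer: 2580*sqrt(11) ≈ 8556.9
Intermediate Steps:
x(p) = sqrt(3 + 2*p)
2580*x(4) = 2580*sqrt(3 + 2*4) = 2580*sqrt(3 + 8) = 2580*sqrt(11)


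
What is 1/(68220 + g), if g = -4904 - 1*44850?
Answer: 1/18466 ≈ 5.4154e-5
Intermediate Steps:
g = -49754 (g = -4904 - 44850 = -49754)
1/(68220 + g) = 1/(68220 - 49754) = 1/18466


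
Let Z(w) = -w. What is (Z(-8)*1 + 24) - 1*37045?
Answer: -37013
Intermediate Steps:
(Z(-8)*1 + 24) - 1*37045 = (-1*(-8)*1 + 24) - 1*37045 = (8*1 + 24) - 37045 = (8 + 24) - 37045 = 32 - 37045 = -37013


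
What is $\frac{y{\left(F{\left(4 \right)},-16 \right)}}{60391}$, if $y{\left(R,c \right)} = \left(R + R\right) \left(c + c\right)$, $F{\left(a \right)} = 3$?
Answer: $- \frac{192}{60391} \approx -0.0031793$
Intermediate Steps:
$y{\left(R,c \right)} = 4 R c$ ($y{\left(R,c \right)} = 2 R 2 c = 4 R c$)
$\frac{y{\left(F{\left(4 \right)},-16 \right)}}{60391} = \frac{4 \cdot 3 \left(-16\right)}{60391} = \left(-192\right) \frac{1}{60391} = - \frac{192}{60391}$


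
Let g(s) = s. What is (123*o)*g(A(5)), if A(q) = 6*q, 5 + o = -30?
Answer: -129150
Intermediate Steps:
o = -35 (o = -5 - 30 = -35)
(123*o)*g(A(5)) = (123*(-35))*(6*5) = -4305*30 = -129150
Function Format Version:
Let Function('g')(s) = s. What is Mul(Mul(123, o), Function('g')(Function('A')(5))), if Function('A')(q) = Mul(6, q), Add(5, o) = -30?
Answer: -129150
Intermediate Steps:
o = -35 (o = Add(-5, -30) = -35)
Mul(Mul(123, o), Function('g')(Function('A')(5))) = Mul(Mul(123, -35), Mul(6, 5)) = Mul(-4305, 30) = -129150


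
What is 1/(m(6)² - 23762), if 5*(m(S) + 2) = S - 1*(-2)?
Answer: -25/594046 ≈ -4.2084e-5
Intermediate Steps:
m(S) = -8/5 + S/5 (m(S) = -2 + (S - 1*(-2))/5 = -2 + (S + 2)/5 = -2 + (2 + S)/5 = -2 + (⅖ + S/5) = -8/5 + S/5)
1/(m(6)² - 23762) = 1/((-8/5 + (⅕)*6)² - 23762) = 1/((-8/5 + 6/5)² - 23762) = 1/((-⅖)² - 23762) = 1/(4/25 - 23762) = 1/(-594046/25) = -25/594046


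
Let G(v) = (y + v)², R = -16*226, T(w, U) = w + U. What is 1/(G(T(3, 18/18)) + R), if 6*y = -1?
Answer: -36/129647 ≈ -0.00027768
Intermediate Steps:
y = -⅙ (y = (⅙)*(-1) = -⅙ ≈ -0.16667)
T(w, U) = U + w
R = -3616
G(v) = (-⅙ + v)²
1/(G(T(3, 18/18)) + R) = 1/((-1 + 6*(18/18 + 3))²/36 - 3616) = 1/((-1 + 6*(18*(1/18) + 3))²/36 - 3616) = 1/((-1 + 6*(1 + 3))²/36 - 3616) = 1/((-1 + 6*4)²/36 - 3616) = 1/((-1 + 24)²/36 - 3616) = 1/((1/36)*23² - 3616) = 1/((1/36)*529 - 3616) = 1/(529/36 - 3616) = 1/(-129647/36) = -36/129647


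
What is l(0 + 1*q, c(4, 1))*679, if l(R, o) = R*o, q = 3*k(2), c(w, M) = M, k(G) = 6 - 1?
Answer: 10185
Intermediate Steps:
k(G) = 5
q = 15 (q = 3*5 = 15)
l(0 + 1*q, c(4, 1))*679 = ((0 + 1*15)*1)*679 = ((0 + 15)*1)*679 = (15*1)*679 = 15*679 = 10185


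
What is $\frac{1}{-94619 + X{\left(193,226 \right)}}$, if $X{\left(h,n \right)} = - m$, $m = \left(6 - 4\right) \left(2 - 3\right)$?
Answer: $- \frac{1}{94617} \approx -1.0569 \cdot 10^{-5}$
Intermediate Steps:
$m = -2$ ($m = 2 \left(-1\right) = -2$)
$X{\left(h,n \right)} = 2$ ($X{\left(h,n \right)} = \left(-1\right) \left(-2\right) = 2$)
$\frac{1}{-94619 + X{\left(193,226 \right)}} = \frac{1}{-94619 + 2} = \frac{1}{-94617} = - \frac{1}{94617}$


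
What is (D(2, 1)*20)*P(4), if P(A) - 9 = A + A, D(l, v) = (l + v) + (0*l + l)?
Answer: 1700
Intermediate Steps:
D(l, v) = v + 2*l (D(l, v) = (l + v) + (0 + l) = (l + v) + l = v + 2*l)
P(A) = 9 + 2*A (P(A) = 9 + (A + A) = 9 + 2*A)
(D(2, 1)*20)*P(4) = ((1 + 2*2)*20)*(9 + 2*4) = ((1 + 4)*20)*(9 + 8) = (5*20)*17 = 100*17 = 1700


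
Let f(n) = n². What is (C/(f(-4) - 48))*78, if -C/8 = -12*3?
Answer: -702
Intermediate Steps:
C = 288 (C = -(-96)*3 = -8*(-36) = 288)
(C/(f(-4) - 48))*78 = (288/((-4)² - 48))*78 = (288/(16 - 48))*78 = (288/(-32))*78 = (288*(-1/32))*78 = -9*78 = -702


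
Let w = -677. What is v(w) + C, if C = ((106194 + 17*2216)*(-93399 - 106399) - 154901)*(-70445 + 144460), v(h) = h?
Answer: -2127508918116212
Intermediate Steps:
C = -2127508918115535 (C = ((106194 + 37672)*(-199798) - 154901)*74015 = (143866*(-199798) - 154901)*74015 = (-28744139068 - 154901)*74015 = -28744293969*74015 = -2127508918115535)
v(w) + C = -677 - 2127508918115535 = -2127508918116212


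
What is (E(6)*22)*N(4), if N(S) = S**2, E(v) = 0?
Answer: 0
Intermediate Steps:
(E(6)*22)*N(4) = (0*22)*4**2 = 0*16 = 0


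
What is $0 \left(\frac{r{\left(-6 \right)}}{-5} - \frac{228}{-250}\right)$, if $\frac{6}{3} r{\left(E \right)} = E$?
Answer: $0$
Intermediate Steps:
$r{\left(E \right)} = \frac{E}{2}$
$0 \left(\frac{r{\left(-6 \right)}}{-5} - \frac{228}{-250}\right) = 0 \left(\frac{\frac{1}{2} \left(-6\right)}{-5} - \frac{228}{-250}\right) = 0 \left(\left(-3\right) \left(- \frac{1}{5}\right) - - \frac{114}{125}\right) = 0 \left(\frac{3}{5} + \frac{114}{125}\right) = 0 \cdot \frac{189}{125} = 0$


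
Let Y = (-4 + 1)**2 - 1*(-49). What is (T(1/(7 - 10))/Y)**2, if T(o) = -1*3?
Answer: 9/3364 ≈ 0.0026754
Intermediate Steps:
T(o) = -3
Y = 58 (Y = (-3)**2 + 49 = 9 + 49 = 58)
(T(1/(7 - 10))/Y)**2 = (-3/58)**2 = 9/3364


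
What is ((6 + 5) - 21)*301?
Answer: -3010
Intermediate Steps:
((6 + 5) - 21)*301 = (11 - 21)*301 = -10*301 = -3010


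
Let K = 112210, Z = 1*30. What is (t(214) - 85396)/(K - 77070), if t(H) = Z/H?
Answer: -9137357/3759980 ≈ -2.4302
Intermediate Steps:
Z = 30
t(H) = 30/H
(t(214) - 85396)/(K - 77070) = (30/214 - 85396)/(112210 - 77070) = (30*(1/214) - 85396)/35140 = (15/107 - 85396)*(1/35140) = -9137357/107*1/35140 = -9137357/3759980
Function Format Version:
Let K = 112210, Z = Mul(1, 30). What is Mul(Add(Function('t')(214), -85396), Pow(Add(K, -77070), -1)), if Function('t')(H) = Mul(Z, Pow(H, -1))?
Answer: Rational(-9137357, 3759980) ≈ -2.4302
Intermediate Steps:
Z = 30
Function('t')(H) = Mul(30, Pow(H, -1))
Mul(Add(Function('t')(214), -85396), Pow(Add(K, -77070), -1)) = Mul(Add(Mul(30, Pow(214, -1)), -85396), Pow(Add(112210, -77070), -1)) = Mul(Add(Mul(30, Rational(1, 214)), -85396), Pow(35140, -1)) = Mul(Add(Rational(15, 107), -85396), Rational(1, 35140)) = Mul(Rational(-9137357, 107), Rational(1, 35140)) = Rational(-9137357, 3759980)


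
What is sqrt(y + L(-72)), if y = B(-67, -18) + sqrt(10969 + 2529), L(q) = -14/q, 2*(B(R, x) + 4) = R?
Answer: sqrt(-1343 + 36*sqrt(13498))/6 ≈ 8.8812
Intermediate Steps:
B(R, x) = -4 + R/2
y = -75/2 + sqrt(13498) (y = (-4 + (1/2)*(-67)) + sqrt(10969 + 2529) = (-4 - 67/2) + sqrt(13498) = -75/2 + sqrt(13498) ≈ 78.681)
sqrt(y + L(-72)) = sqrt((-75/2 + sqrt(13498)) - 14/(-72)) = sqrt((-75/2 + sqrt(13498)) - 14*(-1/72)) = sqrt((-75/2 + sqrt(13498)) + 7/36) = sqrt(-1343/36 + sqrt(13498))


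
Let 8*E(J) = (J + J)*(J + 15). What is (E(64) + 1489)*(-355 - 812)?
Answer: -3212751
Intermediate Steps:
E(J) = J*(15 + J)/4 (E(J) = ((J + J)*(J + 15))/8 = ((2*J)*(15 + J))/8 = (2*J*(15 + J))/8 = J*(15 + J)/4)
(E(64) + 1489)*(-355 - 812) = ((1/4)*64*(15 + 64) + 1489)*(-355 - 812) = ((1/4)*64*79 + 1489)*(-1167) = (1264 + 1489)*(-1167) = 2753*(-1167) = -3212751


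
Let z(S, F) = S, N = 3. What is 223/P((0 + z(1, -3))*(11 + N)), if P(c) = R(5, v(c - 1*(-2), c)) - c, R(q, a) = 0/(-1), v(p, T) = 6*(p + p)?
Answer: -223/14 ≈ -15.929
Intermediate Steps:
v(p, T) = 12*p (v(p, T) = 6*(2*p) = 12*p)
R(q, a) = 0 (R(q, a) = 0*(-1) = 0)
P(c) = -c (P(c) = 0 - c = -c)
223/P((0 + z(1, -3))*(11 + N)) = 223/((-(0 + 1)*(11 + 3))) = 223/((-14)) = 223/((-1*14)) = 223/(-14) = 223*(-1/14) = -223/14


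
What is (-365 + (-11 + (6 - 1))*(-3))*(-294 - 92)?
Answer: 133942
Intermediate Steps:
(-365 + (-11 + (6 - 1))*(-3))*(-294 - 92) = (-365 + (-11 + 5)*(-3))*(-386) = (-365 - 6*(-3))*(-386) = (-365 + 18)*(-386) = -347*(-386) = 133942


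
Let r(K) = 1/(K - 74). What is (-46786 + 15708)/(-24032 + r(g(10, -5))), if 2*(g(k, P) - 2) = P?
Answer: 2315311/1790385 ≈ 1.2932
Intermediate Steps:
g(k, P) = 2 + P/2
r(K) = 1/(-74 + K)
(-46786 + 15708)/(-24032 + r(g(10, -5))) = (-46786 + 15708)/(-24032 + 1/(-74 + (2 + (1/2)*(-5)))) = -31078/(-24032 + 1/(-74 + (2 - 5/2))) = -31078/(-24032 + 1/(-74 - 1/2)) = -31078/(-24032 + 1/(-149/2)) = -31078/(-24032 - 2/149) = -31078/(-3580770/149) = -31078*(-149/3580770) = 2315311/1790385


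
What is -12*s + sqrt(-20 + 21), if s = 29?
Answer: -347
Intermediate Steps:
-12*s + sqrt(-20 + 21) = -12*29 + sqrt(-20 + 21) = -348 + sqrt(1) = -348 + 1 = -347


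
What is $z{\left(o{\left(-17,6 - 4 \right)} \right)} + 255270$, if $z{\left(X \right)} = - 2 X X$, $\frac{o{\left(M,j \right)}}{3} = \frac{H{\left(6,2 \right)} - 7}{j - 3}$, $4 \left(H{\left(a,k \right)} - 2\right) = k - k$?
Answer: $254820$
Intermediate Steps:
$H{\left(a,k \right)} = 2$ ($H{\left(a,k \right)} = 2 + \frac{k - k}{4} = 2 + \frac{1}{4} \cdot 0 = 2 + 0 = 2$)
$o{\left(M,j \right)} = - \frac{15}{-3 + j}$ ($o{\left(M,j \right)} = 3 \frac{2 - 7}{j - 3} = 3 \left(- \frac{5}{-3 + j}\right) = - \frac{15}{-3 + j}$)
$z{\left(X \right)} = - 2 X^{2}$
$z{\left(o{\left(-17,6 - 4 \right)} \right)} + 255270 = - 2 \left(- \frac{15}{-3 + \left(6 - 4\right)}\right)^{2} + 255270 = - 2 \left(- \frac{15}{-3 + 2}\right)^{2} + 255270 = - 2 \left(- \frac{15}{-1}\right)^{2} + 255270 = - 2 \left(\left(-15\right) \left(-1\right)\right)^{2} + 255270 = - 2 \cdot 15^{2} + 255270 = \left(-2\right) 225 + 255270 = -450 + 255270 = 254820$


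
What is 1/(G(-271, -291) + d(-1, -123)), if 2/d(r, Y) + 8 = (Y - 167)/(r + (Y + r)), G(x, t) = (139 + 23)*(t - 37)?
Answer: -71/3772681 ≈ -1.8819e-5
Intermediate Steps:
G(x, t) = -5994 + 162*t (G(x, t) = 162*(-37 + t) = -5994 + 162*t)
d(r, Y) = 2/(-8 + (-167 + Y)/(Y + 2*r)) (d(r, Y) = 2/(-8 + (Y - 167)/(r + (Y + r))) = 2/(-8 + (-167 + Y)/(Y + 2*r)))
1/(G(-271, -291) + d(-1, -123)) = 1/((-5994 + 162*(-291)) + 2*(-1*(-123) - 2*(-1))/(167 + 7*(-123) + 16*(-1))) = 1/((-5994 - 47142) + 2*(123 + 2)/(167 - 861 - 16)) = 1/(-53136 + 2*125/(-710)) = 1/(-53136 + 2*(-1/710)*125) = 1/(-53136 - 25/71) = 1/(-3772681/71) = -71/3772681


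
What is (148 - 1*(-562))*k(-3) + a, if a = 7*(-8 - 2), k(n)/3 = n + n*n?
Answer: 12710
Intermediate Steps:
k(n) = 3*n + 3*n**2 (k(n) = 3*(n + n*n) = 3*(n + n**2) = 3*n + 3*n**2)
a = -70 (a = 7*(-10) = -70)
(148 - 1*(-562))*k(-3) + a = (148 - 1*(-562))*(3*(-3)*(1 - 3)) - 70 = (148 + 562)*(3*(-3)*(-2)) - 70 = 710*18 - 70 = 12780 - 70 = 12710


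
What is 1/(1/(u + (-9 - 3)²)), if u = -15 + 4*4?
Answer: 145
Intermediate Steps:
u = 1 (u = -15 + 16 = 1)
1/(1/(u + (-9 - 3)²)) = 1/(1/(1 + (-9 - 3)²)) = 1/(1/(1 + (-12)²)) = 1/(1/(1 + 144)) = 1/(1/145) = 145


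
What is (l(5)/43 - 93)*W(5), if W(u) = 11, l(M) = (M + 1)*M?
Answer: -43659/43 ≈ -1015.3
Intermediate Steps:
l(M) = M*(1 + M) (l(M) = (1 + M)*M = M*(1 + M))
(l(5)/43 - 93)*W(5) = ((5*(1 + 5))/43 - 93)*11 = ((5*6)*(1/43) - 93)*11 = (30*(1/43) - 93)*11 = (30/43 - 93)*11 = -3969/43*11 = -43659/43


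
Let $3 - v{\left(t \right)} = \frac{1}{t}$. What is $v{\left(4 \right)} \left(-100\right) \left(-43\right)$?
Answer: $11825$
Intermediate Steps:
$v{\left(t \right)} = 3 - \frac{1}{t}$
$v{\left(4 \right)} \left(-100\right) \left(-43\right) = \left(3 - \frac{1}{4}\right) \left(-100\right) \left(-43\right) = \frac{11}{4} \left(-100\right) \left(-43\right) = \left(-275\right) \left(-43\right) = 11825$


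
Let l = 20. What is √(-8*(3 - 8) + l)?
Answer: 2*√15 ≈ 7.7460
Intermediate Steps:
√(-8*(3 - 8) + l) = √(-8*(3 - 8) + 20) = √(-8*(-5) + 20) = √(40 + 20) = √60 = 2*√15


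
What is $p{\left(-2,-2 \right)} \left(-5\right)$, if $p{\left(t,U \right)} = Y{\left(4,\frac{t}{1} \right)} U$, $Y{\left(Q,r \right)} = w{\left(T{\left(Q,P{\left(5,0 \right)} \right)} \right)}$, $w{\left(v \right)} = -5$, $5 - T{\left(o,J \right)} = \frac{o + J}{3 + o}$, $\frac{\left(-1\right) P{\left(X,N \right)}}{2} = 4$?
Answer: $-50$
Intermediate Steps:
$P{\left(X,N \right)} = -8$ ($P{\left(X,N \right)} = \left(-2\right) 4 = -8$)
$T{\left(o,J \right)} = 5 - \frac{J + o}{3 + o}$ ($T{\left(o,J \right)} = 5 - \frac{o + J}{3 + o} = 5 - \frac{J + o}{3 + o}$)
$Y{\left(Q,r \right)} = -5$
$p{\left(t,U \right)} = - 5 U$
$p{\left(-2,-2 \right)} \left(-5\right) = \left(-5\right) \left(-2\right) \left(-5\right) = 10 \left(-5\right) = -50$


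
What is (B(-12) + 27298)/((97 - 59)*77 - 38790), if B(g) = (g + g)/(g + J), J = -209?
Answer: -3016441/3962972 ≈ -0.76116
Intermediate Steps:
B(g) = 2*g/(-209 + g) (B(g) = (g + g)/(g - 209) = (2*g)/(-209 + g) = 2*g/(-209 + g))
(B(-12) + 27298)/((97 - 59)*77 - 38790) = (2*(-12)/(-209 - 12) + 27298)/((97 - 59)*77 - 38790) = (2*(-12)/(-221) + 27298)/(38*77 - 38790) = (2*(-12)*(-1/221) + 27298)/(2926 - 38790) = (24/221 + 27298)/(-35864) = (6032882/221)*(-1/35864) = -3016441/3962972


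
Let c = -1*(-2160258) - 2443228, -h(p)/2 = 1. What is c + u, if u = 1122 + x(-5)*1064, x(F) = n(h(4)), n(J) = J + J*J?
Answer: -279720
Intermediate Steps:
h(p) = -2 (h(p) = -2*1 = -2)
n(J) = J + J²
x(F) = 2 (x(F) = -2*(1 - 2) = -2*(-1) = 2)
c = -282970 (c = 2160258 - 2443228 = -282970)
u = 3250 (u = 1122 + 2*1064 = 1122 + 2128 = 3250)
c + u = -282970 + 3250 = -279720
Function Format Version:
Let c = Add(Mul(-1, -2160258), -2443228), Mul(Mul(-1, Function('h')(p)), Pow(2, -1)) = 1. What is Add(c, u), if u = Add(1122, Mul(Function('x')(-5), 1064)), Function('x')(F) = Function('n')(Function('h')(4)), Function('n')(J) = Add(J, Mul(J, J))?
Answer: -279720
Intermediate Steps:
Function('h')(p) = -2 (Function('h')(p) = Mul(-2, 1) = -2)
Function('n')(J) = Add(J, Pow(J, 2))
Function('x')(F) = 2 (Function('x')(F) = Mul(-2, Add(1, -2)) = Mul(-2, -1) = 2)
c = -282970 (c = Add(2160258, -2443228) = -282970)
u = 3250 (u = Add(1122, Mul(2, 1064)) = Add(1122, 2128) = 3250)
Add(c, u) = Add(-282970, 3250) = -279720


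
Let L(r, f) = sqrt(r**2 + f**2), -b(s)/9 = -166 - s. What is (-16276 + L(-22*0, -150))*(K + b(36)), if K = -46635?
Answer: 722718942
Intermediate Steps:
b(s) = 1494 + 9*s (b(s) = -9*(-166 - s) = 1494 + 9*s)
L(r, f) = sqrt(f**2 + r**2)
(-16276 + L(-22*0, -150))*(K + b(36)) = (-16276 + sqrt((-150)**2 + (-22*0)**2))*(-46635 + (1494 + 9*36)) = (-16276 + sqrt(22500 + 0**2))*(-46635 + (1494 + 324)) = (-16276 + sqrt(22500 + 0))*(-46635 + 1818) = (-16276 + sqrt(22500))*(-44817) = (-16276 + 150)*(-44817) = -16126*(-44817) = 722718942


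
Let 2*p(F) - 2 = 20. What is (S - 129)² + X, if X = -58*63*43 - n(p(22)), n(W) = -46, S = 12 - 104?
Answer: -108235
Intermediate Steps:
p(F) = 11 (p(F) = 1 + (½)*20 = 1 + 10 = 11)
S = -92
X = -157076 (X = -58*63*43 - 1*(-46) = -3654*43 + 46 = -157122 + 46 = -157076)
(S - 129)² + X = (-92 - 129)² - 157076 = (-221)² - 157076 = 48841 - 157076 = -108235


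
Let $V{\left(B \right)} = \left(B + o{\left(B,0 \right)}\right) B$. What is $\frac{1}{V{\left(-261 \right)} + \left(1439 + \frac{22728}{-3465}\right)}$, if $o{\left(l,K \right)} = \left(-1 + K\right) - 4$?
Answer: $\frac{1155}{81841499} \approx 1.4113 \cdot 10^{-5}$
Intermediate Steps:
$o{\left(l,K \right)} = -5 + K$
$V{\left(B \right)} = B \left(-5 + B\right)$ ($V{\left(B \right)} = \left(B + \left(-5 + 0\right)\right) B = \left(B - 5\right) B = \left(-5 + B\right) B = B \left(-5 + B\right)$)
$\frac{1}{V{\left(-261 \right)} + \left(1439 + \frac{22728}{-3465}\right)} = \frac{1}{- 261 \left(-5 - 261\right) + \left(1439 + \frac{22728}{-3465}\right)} = \frac{1}{\left(-261\right) \left(-266\right) + \left(1439 + 22728 \left(- \frac{1}{3465}\right)\right)} = \frac{1}{69426 + \left(1439 - \frac{7576}{1155}\right)} = \frac{1}{69426 + \frac{1654469}{1155}} = \frac{1}{\frac{81841499}{1155}} = \frac{1155}{81841499}$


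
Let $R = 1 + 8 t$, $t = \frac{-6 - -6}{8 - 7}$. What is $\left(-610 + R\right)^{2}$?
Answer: $370881$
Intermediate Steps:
$t = 0$ ($t = \frac{-6 + 6}{1} = 0 \cdot 1 = 0$)
$R = 1$ ($R = 1 + 8 \cdot 0 = 1 + 0 = 1$)
$\left(-610 + R\right)^{2} = \left(-610 + 1\right)^{2} = \left(-609\right)^{2} = 370881$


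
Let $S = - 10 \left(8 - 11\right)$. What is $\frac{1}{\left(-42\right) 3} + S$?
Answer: $\frac{3779}{126} \approx 29.992$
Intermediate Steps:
$S = 30$ ($S = \left(-10\right) \left(-3\right) = 30$)
$\frac{1}{\left(-42\right) 3} + S = \frac{1}{\left(-42\right) 3} + 30 = \frac{1}{-126} + 30 = - \frac{1}{126} + 30 = \frac{3779}{126}$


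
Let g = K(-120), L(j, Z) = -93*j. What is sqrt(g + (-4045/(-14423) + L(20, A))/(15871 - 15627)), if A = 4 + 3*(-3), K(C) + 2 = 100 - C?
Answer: sqrt(651375771280243)/1759606 ≈ 14.504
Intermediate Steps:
K(C) = 98 - C (K(C) = -2 + (100 - C) = 98 - C)
A = -5 (A = 4 - 9 = -5)
g = 218 (g = 98 - 1*(-120) = 98 + 120 = 218)
sqrt(g + (-4045/(-14423) + L(20, A))/(15871 - 15627)) = sqrt(218 + (-4045/(-14423) - 93*20)/(15871 - 15627)) = sqrt(218 + (-4045*(-1/14423) - 1860)/244) = sqrt(218 + (4045/14423 - 1860)*(1/244)) = sqrt(218 - 26822735/14423*1/244) = sqrt(218 - 26822735/3519212) = sqrt(740365481/3519212) = sqrt(651375771280243)/1759606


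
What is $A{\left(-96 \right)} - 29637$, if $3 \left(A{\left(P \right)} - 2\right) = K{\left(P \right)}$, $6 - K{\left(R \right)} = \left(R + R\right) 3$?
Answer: $-29441$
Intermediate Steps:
$K{\left(R \right)} = 6 - 6 R$ ($K{\left(R \right)} = 6 - \left(R + R\right) 3 = 6 - 2 R 3 = 6 - 6 R$)
$A{\left(P \right)} = 4 - 2 P$ ($A{\left(P \right)} = 2 + \frac{6 - 6 P}{3} = 2 - \left(-2 + 2 P\right) = 4 - 2 P$)
$A{\left(-96 \right)} - 29637 = \left(4 - -192\right) - 29637 = \left(4 + 192\right) - 29637 = 196 - 29637 = -29441$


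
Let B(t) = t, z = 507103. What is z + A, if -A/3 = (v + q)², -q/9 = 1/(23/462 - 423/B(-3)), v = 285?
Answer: 1119104285440108/4246477225 ≈ 2.6354e+5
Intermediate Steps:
q = -4158/65165 (q = -9/(23/462 - 423/(-3)) = -9/(23*(1/462) - 423*(-⅓)) = -9/(23/462 + 141) = -9/65165/462 = -9*462/65165 = -4158/65165 ≈ -0.063807)
A = -1034297054789067/4246477225 (A = -3*(285 - 4158/65165)² = -3*(18567867/65165)² = -3*344765684929689/4246477225 = -1034297054789067/4246477225 ≈ -2.4357e+5)
z + A = 507103 - 1034297054789067/4246477225 = 1119104285440108/4246477225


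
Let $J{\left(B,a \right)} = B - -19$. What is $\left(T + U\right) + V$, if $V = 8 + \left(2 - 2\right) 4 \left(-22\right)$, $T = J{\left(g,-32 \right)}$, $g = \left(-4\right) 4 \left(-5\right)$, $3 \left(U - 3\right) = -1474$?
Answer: $- \frac{1144}{3} \approx -381.33$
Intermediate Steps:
$U = - \frac{1465}{3}$ ($U = 3 + \frac{1}{3} \left(-1474\right) = 3 - \frac{1474}{3} = - \frac{1465}{3} \approx -488.33$)
$g = 80$ ($g = \left(-16\right) \left(-5\right) = 80$)
$J{\left(B,a \right)} = 19 + B$ ($J{\left(B,a \right)} = B + 19 = 19 + B$)
$T = 99$ ($T = 19 + 80 = 99$)
$V = 8$ ($V = 8 + 0 \cdot 4 \left(-22\right) = 8 + 0 \left(-22\right) = 8 + 0 = 8$)
$\left(T + U\right) + V = \left(99 - \frac{1465}{3}\right) + 8 = - \frac{1168}{3} + 8 = - \frac{1144}{3}$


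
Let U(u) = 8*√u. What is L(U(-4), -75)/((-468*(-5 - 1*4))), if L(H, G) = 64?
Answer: 16/1053 ≈ 0.015195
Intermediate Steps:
L(U(-4), -75)/((-468*(-5 - 1*4))) = 64/((-468*(-5 - 1*4))) = 64/((-468*(-5 - 4))) = 64/((-468*(-9))) = 64/4212 = 64*(1/4212) = 16/1053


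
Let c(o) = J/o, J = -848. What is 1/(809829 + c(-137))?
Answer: 137/110947421 ≈ 1.2348e-6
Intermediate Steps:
c(o) = -848/o
1/(809829 + c(-137)) = 1/(809829 - 848/(-137)) = 1/(809829 - 848*(-1/137)) = 1/(809829 + 848/137) = 1/(110947421/137) = 137/110947421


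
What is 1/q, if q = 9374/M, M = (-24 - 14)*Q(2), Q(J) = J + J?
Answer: -76/4687 ≈ -0.016215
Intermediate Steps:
Q(J) = 2*J
M = -152 (M = (-24 - 14)*(2*2) = -38*4 = -152)
q = -4687/76 (q = 9374/(-152) = 9374*(-1/152) = -4687/76 ≈ -61.671)
1/q = 1/(-4687/76) = -76/4687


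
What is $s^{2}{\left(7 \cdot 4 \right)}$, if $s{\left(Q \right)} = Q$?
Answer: $784$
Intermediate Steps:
$s^{2}{\left(7 \cdot 4 \right)} = \left(7 \cdot 4\right)^{2} = 28^{2} = 784$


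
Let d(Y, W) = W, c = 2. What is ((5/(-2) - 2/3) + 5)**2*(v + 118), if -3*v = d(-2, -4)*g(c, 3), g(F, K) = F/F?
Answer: 21659/54 ≈ 401.09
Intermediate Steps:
g(F, K) = 1
v = 4/3 (v = -(-4)/3 = -1/3*(-4) = 4/3 ≈ 1.3333)
((5/(-2) - 2/3) + 5)**2*(v + 118) = ((5/(-2) - 2/3) + 5)**2*(4/3 + 118) = ((5*(-1/2) - 2*1/3) + 5)**2*(358/3) = ((-5/2 - 2/3) + 5)**2*(358/3) = (-19/6 + 5)**2*(358/3) = (11/6)**2*(358/3) = (121/36)*(358/3) = 21659/54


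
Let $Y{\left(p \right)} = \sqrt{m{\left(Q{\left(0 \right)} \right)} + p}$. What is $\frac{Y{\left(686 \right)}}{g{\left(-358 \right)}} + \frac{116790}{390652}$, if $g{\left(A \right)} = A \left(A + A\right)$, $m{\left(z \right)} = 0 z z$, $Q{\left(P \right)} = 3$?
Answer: $\frac{58395}{195326} + \frac{7 \sqrt{14}}{256328} \approx 0.29906$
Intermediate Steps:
$m{\left(z \right)} = 0$ ($m{\left(z \right)} = 0 z = 0$)
$g{\left(A \right)} = 2 A^{2}$ ($g{\left(A \right)} = A 2 A = 2 A^{2}$)
$Y{\left(p \right)} = \sqrt{p}$ ($Y{\left(p \right)} = \sqrt{0 + p} = \sqrt{p}$)
$\frac{Y{\left(686 \right)}}{g{\left(-358 \right)}} + \frac{116790}{390652} = \frac{\sqrt{686}}{2 \left(-358\right)^{2}} + \frac{116790}{390652} = \frac{7 \sqrt{14}}{2 \cdot 128164} + 116790 \cdot \frac{1}{390652} = \frac{7 \sqrt{14}}{256328} + \frac{58395}{195326} = \frac{58395}{195326} + \frac{7 \sqrt{14}}{256328}$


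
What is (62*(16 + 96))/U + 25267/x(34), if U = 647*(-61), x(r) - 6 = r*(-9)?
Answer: -999295889/11840100 ≈ -84.399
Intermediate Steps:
x(r) = 6 - 9*r (x(r) = 6 + r*(-9) = 6 - 9*r)
U = -39467
(62*(16 + 96))/U + 25267/x(34) = (62*(16 + 96))/(-39467) + 25267/(6 - 9*34) = (62*112)*(-1/39467) + 25267/(6 - 306) = 6944*(-1/39467) + 25267/(-300) = -6944/39467 + 25267*(-1/300) = -6944/39467 - 25267/300 = -999295889/11840100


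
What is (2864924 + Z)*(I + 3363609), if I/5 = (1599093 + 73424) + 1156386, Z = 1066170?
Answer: 68826081207656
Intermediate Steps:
I = 14144515 (I = 5*((1599093 + 73424) + 1156386) = 5*(1672517 + 1156386) = 5*2828903 = 14144515)
(2864924 + Z)*(I + 3363609) = (2864924 + 1066170)*(14144515 + 3363609) = 3931094*17508124 = 68826081207656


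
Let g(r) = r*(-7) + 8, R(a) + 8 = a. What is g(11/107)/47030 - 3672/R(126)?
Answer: -9239091599/296900390 ≈ -31.118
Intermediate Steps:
R(a) = -8 + a
g(r) = 8 - 7*r (g(r) = -7*r + 8 = 8 - 7*r)
g(11/107)/47030 - 3672/R(126) = (8 - 77/107)/47030 - 3672/(-8 + 126) = (8 - 77/107)*(1/47030) - 3672/118 = (8 - 7*11/107)*(1/47030) - 3672*1/118 = (8 - 77/107)*(1/47030) - 1836/59 = (779/107)*(1/47030) - 1836/59 = 779/5032210 - 1836/59 = -9239091599/296900390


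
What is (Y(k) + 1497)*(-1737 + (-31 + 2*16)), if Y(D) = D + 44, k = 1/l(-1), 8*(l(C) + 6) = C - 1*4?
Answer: -141770440/53 ≈ -2.6749e+6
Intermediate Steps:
l(C) = -13/2 + C/8 (l(C) = -6 + (C - 1*4)/8 = -6 + (C - 4)/8 = -6 + (-4 + C)/8 = -6 + (-1/2 + C/8) = -13/2 + C/8)
k = -8/53 (k = 1/(-13/2 + (1/8)*(-1)) = 1/(-13/2 - 1/8) = 1/(-53/8) = -8/53 ≈ -0.15094)
Y(D) = 44 + D
(Y(k) + 1497)*(-1737 + (-31 + 2*16)) = ((44 - 8/53) + 1497)*(-1737 + (-31 + 2*16)) = (2324/53 + 1497)*(-1737 + (-31 + 32)) = 81665*(-1737 + 1)/53 = (81665/53)*(-1736) = -141770440/53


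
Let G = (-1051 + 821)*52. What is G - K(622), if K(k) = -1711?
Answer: -10249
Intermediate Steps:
G = -11960 (G = -230*52 = -11960)
G - K(622) = -11960 - 1*(-1711) = -11960 + 1711 = -10249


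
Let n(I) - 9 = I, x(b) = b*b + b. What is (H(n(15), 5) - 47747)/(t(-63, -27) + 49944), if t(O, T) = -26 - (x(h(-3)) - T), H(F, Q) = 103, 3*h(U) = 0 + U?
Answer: -47644/49891 ≈ -0.95496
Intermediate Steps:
h(U) = U/3 (h(U) = (0 + U)/3 = U/3)
x(b) = b + b**2 (x(b) = b**2 + b = b + b**2)
n(I) = 9 + I
t(O, T) = -26 + T (t(O, T) = -26 - (((1/3)*(-3))*(1 + (1/3)*(-3)) - T) = -26 - (-(1 - 1) - T) = -26 - (-1*0 - T) = -26 - (0 - T) = -26 - (-1)*T = -26 + T)
(H(n(15), 5) - 47747)/(t(-63, -27) + 49944) = (103 - 47747)/((-26 - 27) + 49944) = -47644/(-53 + 49944) = -47644/49891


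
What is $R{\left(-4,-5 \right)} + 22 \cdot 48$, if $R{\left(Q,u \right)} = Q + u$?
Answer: $1047$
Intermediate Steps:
$R{\left(-4,-5 \right)} + 22 \cdot 48 = \left(-4 - 5\right) + 22 \cdot 48 = -9 + 1056 = 1047$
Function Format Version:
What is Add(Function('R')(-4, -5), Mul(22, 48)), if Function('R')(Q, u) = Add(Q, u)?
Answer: 1047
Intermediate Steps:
Add(Function('R')(-4, -5), Mul(22, 48)) = Add(Add(-4, -5), Mul(22, 48)) = Add(-9, 1056) = 1047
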